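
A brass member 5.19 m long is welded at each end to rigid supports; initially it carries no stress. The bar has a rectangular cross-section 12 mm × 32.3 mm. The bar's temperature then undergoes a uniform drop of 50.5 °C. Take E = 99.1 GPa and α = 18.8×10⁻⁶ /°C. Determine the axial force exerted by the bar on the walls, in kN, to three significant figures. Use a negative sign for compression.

Free thermal expansion αLΔT = 18.8e-6 · 5190 · -50.5 = -4.927 mm.
The walls impose strain ε = −(-4.927)/5190 = 9.4940e-04; σ = Eε = 99100 · 9.4940e-04 = 94.09 MPa.
Wall reaction R = σ·A = 94.09·387.6 = 36470 N = 36.47 kN.

36.5 kN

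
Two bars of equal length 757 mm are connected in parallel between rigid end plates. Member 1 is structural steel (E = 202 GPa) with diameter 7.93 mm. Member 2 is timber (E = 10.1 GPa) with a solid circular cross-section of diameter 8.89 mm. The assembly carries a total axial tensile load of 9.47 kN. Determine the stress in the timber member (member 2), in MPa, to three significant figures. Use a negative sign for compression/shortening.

9.02 MPa

A_1 = 49.39 mm².
A_2 = 62.07 mm².
Equal strain + equilibrium ⇒ each member carries load in proportion to AE: A₁E₁ = 9977000 N, A₂E₂ = 626900 N, ΣAE = 10600000 N.
σ₂ = P·E₂/ΣAE = 9470·10100/10600000 = 9.02 MPa.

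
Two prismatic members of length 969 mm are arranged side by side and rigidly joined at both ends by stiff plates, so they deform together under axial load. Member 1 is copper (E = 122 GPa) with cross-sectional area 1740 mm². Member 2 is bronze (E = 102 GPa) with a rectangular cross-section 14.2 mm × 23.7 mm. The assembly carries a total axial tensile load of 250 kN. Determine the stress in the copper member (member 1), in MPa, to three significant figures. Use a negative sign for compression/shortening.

A_2 = 336.5 mm².
Equal strain + equilibrium ⇒ each member carries load in proportion to AE: A₁E₁ = 212300000 N, A₂E₂ = 34330000 N, ΣAE = 246600000 N.
σ₁ = P·E₁/ΣAE = 250000·122000/246600000 = 123.7 MPa.

124 MPa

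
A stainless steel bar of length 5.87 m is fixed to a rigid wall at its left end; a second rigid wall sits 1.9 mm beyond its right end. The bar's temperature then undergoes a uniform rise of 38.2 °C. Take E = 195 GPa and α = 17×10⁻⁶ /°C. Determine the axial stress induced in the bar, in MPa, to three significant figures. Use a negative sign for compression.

-63.5 MPa

Free thermal expansion αLΔT = 17e-6 · 5870 · 38.2 = 3.812 mm.
The walls engage after the gap closes; constrained expansion = 3.812 − 1.9 = 1.912 mm.
The walls impose strain ε = −(1.912)/5870 = -3.2572e-04; σ = Eε = 195000 · -3.2572e-04 = -63.52 MPa.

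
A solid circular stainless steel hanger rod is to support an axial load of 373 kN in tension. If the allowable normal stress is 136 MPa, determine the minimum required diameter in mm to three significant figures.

Required area A ≥ P/σ_allow = 373000/136 = 2743 mm².
For a solid circular section, d ≥ √(4A/π) = 59.09 mm.

59.1 mm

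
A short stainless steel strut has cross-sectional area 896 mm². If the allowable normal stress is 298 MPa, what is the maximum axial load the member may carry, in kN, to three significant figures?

P_max = σ_allow · A = 298 · 896 = 267000 N = 267 kN.

267 kN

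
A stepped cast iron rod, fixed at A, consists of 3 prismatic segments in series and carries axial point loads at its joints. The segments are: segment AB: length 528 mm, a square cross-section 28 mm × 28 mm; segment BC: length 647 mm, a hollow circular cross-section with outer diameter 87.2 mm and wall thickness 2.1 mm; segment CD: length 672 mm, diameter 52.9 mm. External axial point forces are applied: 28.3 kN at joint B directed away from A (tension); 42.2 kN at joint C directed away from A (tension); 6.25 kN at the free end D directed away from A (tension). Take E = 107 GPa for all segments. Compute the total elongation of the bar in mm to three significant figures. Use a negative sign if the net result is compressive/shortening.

1.02 mm

Internal axial forces (sectioning from the free end, tension +): N_CD = 6.25 kN, N_BC = 48.45 kN, N_AB = 76.75 kN.
A_AB = 784 mm².
A_BC = 561.4 mm².
A_CD = 2198 mm².
δ_AB = 76750·528/(784·107000) = 0.4831 mm
δ_BC = 48450·647/(561.4·107000) = 0.5218 mm
δ_CD = 6250·672/(2198·107000) = 0.01786 mm
δ = Σδ_i = 1.023 mm.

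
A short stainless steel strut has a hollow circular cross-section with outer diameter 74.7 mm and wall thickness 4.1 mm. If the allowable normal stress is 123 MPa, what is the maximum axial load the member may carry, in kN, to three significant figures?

A = 909.4 mm².
P_max = σ_allow · A = 123 · 909.4 = 111900 N = 111.9 kN.

112 kN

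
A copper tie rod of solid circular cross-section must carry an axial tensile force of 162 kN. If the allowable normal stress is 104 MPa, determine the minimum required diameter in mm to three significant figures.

Required area A ≥ P/σ_allow = 162000/104 = 1558 mm².
For a solid circular section, d ≥ √(4A/π) = 44.53 mm.

44.5 mm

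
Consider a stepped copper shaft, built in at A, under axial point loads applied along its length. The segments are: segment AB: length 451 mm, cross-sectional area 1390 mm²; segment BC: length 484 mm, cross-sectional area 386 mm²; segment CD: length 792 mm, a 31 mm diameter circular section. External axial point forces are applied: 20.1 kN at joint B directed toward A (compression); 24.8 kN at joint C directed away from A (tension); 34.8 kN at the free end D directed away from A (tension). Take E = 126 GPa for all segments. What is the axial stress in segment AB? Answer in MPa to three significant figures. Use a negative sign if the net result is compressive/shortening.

Internal axial forces (sectioning from the free end, tension +): N_CD = 34.8 kN, N_BC = 59.6 kN, N_AB = 39.5 kN.
σ_AB = N_AB/A_AB = 39500/1390 = 28.42 MPa.

28.4 MPa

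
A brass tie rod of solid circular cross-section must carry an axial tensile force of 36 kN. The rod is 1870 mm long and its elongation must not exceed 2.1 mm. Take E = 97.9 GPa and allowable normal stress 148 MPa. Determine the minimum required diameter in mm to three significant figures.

20.4 mm

Required area A ≥ P/σ_allow = 36000/148 = 243.2 mm².
For a solid circular section, d ≥ √(4A/π) = 17.6 mm.
Elongation limit: A ≥ PL/(Eδ_allow) = 36000·1870/(97900·2.1) = 327.4 mm² ⇒ d ≥ 20.42 mm.
The elongation limit governs.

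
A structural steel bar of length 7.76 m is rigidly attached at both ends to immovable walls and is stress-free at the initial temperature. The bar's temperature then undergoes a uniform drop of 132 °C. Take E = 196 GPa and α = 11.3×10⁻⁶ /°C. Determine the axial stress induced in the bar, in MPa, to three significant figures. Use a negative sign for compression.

Free thermal expansion αLΔT = 11.3e-6 · 7760 · -132 = -11.57 mm.
The walls impose strain ε = −(-11.57)/7760 = 1.4916e-03; σ = Eε = 196000 · 1.4916e-03 = 292.4 MPa.

292 MPa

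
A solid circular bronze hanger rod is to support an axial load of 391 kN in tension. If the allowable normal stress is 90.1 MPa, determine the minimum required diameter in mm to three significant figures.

74.3 mm

Required area A ≥ P/σ_allow = 391000/90.1 = 4340 mm².
For a solid circular section, d ≥ √(4A/π) = 74.33 mm.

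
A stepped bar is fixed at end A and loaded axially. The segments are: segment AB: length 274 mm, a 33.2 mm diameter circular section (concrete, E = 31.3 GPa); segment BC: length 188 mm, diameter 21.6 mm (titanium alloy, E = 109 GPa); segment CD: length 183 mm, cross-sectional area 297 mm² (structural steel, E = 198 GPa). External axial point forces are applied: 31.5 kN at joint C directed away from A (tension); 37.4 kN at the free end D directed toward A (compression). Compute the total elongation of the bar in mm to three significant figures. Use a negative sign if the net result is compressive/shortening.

Internal axial forces (sectioning from the free end, tension +): N_CD = -37.4 kN, N_BC = -5.9 kN, N_AB = -5.9 kN.
A_AB = 865.7 mm².
A_BC = 366.4 mm².
δ_AB = -5900·274/(865.7·31300) = -0.05966 mm
δ_BC = -5900·188/(366.4·109000) = -0.02777 mm
δ_CD = -37400·183/(297·198000) = -0.1164 mm
δ = Σδ_i = -0.2038 mm.

-0.204 mm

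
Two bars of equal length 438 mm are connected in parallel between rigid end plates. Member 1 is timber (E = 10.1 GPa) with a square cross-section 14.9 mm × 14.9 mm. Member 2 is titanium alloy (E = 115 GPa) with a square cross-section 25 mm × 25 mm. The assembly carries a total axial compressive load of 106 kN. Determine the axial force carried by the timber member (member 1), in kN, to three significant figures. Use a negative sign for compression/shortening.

-3.21 kN

A_1 = 222 mm².
A_2 = 625 mm².
Equal strain + equilibrium ⇒ each member carries load in proportion to AE: A₁E₁ = 2242000 N, A₂E₂ = 71880000 N, ΣAE = 74120000 N.
F₁ = P·A₁E₁/ΣAE = -106000·2242000/74120000 = -3207 N.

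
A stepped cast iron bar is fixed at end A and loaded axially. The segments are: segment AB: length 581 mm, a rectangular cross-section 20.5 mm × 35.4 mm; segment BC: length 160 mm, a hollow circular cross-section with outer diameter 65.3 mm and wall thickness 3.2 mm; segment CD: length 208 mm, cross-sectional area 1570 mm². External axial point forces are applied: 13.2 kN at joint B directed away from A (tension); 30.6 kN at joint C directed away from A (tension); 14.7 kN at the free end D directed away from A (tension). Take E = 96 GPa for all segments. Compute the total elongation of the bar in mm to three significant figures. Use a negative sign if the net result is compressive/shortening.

Internal axial forces (sectioning from the free end, tension +): N_CD = 14.7 kN, N_BC = 45.3 kN, N_AB = 58.5 kN.
A_AB = 725.7 mm².
A_BC = 624.3 mm².
δ_AB = 58500·581/(725.7·96000) = 0.4879 mm
δ_BC = 45300·160/(624.3·96000) = 0.1209 mm
δ_CD = 14700·208/(1570·96000) = 0.02029 mm
δ = Σδ_i = 0.6291 mm.

0.629 mm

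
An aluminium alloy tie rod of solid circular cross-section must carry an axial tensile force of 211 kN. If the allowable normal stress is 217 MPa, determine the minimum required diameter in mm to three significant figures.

35.2 mm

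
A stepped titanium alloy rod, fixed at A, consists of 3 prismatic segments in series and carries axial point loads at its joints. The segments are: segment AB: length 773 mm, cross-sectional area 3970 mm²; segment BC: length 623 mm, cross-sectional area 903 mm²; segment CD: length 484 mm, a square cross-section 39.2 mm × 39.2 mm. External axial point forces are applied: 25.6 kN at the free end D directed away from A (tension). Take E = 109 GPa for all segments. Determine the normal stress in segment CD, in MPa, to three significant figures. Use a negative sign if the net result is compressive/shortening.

Internal axial forces (sectioning from the free end, tension +): N_CD = 25.6 kN, N_BC = 25.6 kN, N_AB = 25.6 kN.
A_CD = 1537 mm².
σ_CD = N_CD/A_CD = 25600/1537 = 16.66 MPa.

16.7 MPa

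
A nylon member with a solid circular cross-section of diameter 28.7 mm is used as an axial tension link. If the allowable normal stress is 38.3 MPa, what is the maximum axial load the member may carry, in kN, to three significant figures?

24.8 kN

A = 646.9 mm².
P_max = σ_allow · A = 38.3 · 646.9 = 24780 N = 24.78 kN.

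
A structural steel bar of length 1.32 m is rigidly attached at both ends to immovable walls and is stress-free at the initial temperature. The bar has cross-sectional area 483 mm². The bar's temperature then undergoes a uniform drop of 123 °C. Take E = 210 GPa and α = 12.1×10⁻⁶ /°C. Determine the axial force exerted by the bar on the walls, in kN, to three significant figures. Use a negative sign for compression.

151 kN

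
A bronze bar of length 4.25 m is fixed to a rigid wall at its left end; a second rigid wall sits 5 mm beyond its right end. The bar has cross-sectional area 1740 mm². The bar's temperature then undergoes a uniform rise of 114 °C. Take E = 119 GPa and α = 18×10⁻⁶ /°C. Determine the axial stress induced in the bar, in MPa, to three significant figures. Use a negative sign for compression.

Free thermal expansion αLΔT = 18e-6 · 4250 · 114 = 8.721 mm.
The walls engage after the gap closes; constrained expansion = 8.721 − 5 = 3.721 mm.
The walls impose strain ε = −(3.721)/4250 = -8.7553e-04; σ = Eε = 119000 · -8.7553e-04 = -104.2 MPa.

-104 MPa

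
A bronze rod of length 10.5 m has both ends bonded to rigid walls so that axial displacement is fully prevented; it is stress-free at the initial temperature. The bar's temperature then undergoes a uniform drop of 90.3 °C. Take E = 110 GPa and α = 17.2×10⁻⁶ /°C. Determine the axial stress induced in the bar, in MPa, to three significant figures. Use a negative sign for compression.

171 MPa

Free thermal expansion αLΔT = 17.2e-6 · 10500 · -90.3 = -16.31 mm.
The walls impose strain ε = −(-16.31)/10500 = 1.5532e-03; σ = Eε = 110000 · 1.5532e-03 = 170.8 MPa.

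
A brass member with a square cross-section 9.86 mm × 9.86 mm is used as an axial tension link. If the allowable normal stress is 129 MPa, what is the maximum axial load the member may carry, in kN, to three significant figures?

A = 97.22 mm².
P_max = σ_allow · A = 129 · 97.22 = 12540 N = 12.54 kN.

12.5 kN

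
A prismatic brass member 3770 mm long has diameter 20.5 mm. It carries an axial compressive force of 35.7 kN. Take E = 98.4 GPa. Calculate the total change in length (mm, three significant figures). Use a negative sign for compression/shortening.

-4.14 mm

A = 330.1 mm².
δ_mech = NL/(AE) = -35700·3770/(330.1·98400) = -4.144 mm.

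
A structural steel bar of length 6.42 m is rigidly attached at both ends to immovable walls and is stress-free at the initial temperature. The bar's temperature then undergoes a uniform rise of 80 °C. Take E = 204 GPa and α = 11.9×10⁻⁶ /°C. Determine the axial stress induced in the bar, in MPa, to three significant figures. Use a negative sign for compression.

Free thermal expansion αLΔT = 11.9e-6 · 6420 · 80 = 6.112 mm.
The walls impose strain ε = −(6.112)/6420 = -9.5200e-04; σ = Eε = 204000 · -9.5200e-04 = -194.2 MPa.

-194 MPa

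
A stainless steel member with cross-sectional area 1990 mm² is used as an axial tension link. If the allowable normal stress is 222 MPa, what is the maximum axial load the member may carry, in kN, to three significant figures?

442 kN

P_max = σ_allow · A = 222 · 1990 = 441800 N = 441.8 kN.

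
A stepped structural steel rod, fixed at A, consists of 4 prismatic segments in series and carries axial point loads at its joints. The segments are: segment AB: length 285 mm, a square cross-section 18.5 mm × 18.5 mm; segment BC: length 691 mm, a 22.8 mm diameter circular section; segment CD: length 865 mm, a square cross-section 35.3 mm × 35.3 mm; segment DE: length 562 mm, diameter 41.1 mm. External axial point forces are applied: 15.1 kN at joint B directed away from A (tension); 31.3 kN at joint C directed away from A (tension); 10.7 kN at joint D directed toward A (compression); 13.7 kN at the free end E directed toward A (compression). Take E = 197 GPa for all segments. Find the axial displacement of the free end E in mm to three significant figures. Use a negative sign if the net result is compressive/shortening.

0.0368 mm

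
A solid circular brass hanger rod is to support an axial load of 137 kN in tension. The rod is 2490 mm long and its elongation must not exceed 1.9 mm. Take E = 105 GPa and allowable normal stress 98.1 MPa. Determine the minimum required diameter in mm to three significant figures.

46.7 mm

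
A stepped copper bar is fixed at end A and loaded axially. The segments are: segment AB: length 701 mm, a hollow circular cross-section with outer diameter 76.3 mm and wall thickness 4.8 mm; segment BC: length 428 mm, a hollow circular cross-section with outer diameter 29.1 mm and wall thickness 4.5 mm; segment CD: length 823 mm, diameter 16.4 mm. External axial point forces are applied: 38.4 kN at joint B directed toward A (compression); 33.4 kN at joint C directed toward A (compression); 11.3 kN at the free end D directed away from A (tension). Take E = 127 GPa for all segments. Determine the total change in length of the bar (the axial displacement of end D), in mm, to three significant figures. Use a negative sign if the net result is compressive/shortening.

Internal axial forces (sectioning from the free end, tension +): N_CD = 11.3 kN, N_BC = -22.1 kN, N_AB = -60.5 kN.
A_AB = 1078 mm².
A_BC = 347.8 mm².
A_CD = 211.2 mm².
δ_AB = -60500·701/(1078·127000) = -0.3097 mm
δ_BC = -22100·428/(347.8·127000) = -0.2142 mm
δ_CD = 11300·823/(211.2·127000) = 0.3467 mm
δ = Σδ_i = -0.1772 mm.

-0.177 mm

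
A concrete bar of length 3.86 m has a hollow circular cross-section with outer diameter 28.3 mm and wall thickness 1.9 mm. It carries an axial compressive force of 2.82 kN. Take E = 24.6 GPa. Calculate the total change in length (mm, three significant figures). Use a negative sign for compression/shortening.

A = 157.6 mm².
δ_mech = NL/(AE) = -2820·3860/(157.6·24600) = -2.808 mm.

-2.81 mm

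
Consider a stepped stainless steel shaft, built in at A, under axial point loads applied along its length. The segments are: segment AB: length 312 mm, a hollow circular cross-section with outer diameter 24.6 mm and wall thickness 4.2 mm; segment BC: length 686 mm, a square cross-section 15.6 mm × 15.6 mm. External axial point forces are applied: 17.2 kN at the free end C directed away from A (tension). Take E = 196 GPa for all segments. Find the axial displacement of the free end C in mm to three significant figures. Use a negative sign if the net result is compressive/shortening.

Internal axial forces (sectioning from the free end, tension +): N_BC = 17.2 kN, N_AB = 17.2 kN.
A_AB = 269.2 mm².
A_BC = 243.4 mm².
δ_AB = 17200·312/(269.2·196000) = 0.1017 mm
δ_BC = 17200·686/(243.4·196000) = 0.2474 mm
δ = Σδ_i = 0.3491 mm.

0.349 mm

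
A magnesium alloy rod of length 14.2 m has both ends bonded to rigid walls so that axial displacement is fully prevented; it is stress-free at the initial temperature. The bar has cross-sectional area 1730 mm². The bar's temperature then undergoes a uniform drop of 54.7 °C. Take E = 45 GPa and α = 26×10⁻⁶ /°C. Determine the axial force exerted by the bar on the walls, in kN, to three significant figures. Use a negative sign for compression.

Free thermal expansion αLΔT = 26e-6 · 14200 · -54.7 = -20.2 mm.
The walls impose strain ε = −(-20.2)/14200 = 1.4222e-03; σ = Eε = 45000 · 1.4222e-03 = 64 MPa.
Wall reaction R = σ·A = 64·1730 = 110700 N = 110.7 kN.

111 kN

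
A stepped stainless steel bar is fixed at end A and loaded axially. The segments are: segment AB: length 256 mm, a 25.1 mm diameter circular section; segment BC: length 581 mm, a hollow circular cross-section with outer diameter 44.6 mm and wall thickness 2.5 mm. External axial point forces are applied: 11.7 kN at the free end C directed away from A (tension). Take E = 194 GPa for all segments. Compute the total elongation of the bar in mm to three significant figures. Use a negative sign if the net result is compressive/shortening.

Internal axial forces (sectioning from the free end, tension +): N_BC = 11.7 kN, N_AB = 11.7 kN.
A_AB = 494.8 mm².
A_BC = 330.7 mm².
δ_AB = 11700·256/(494.8·194000) = 0.0312 mm
δ_BC = 11700·581/(330.7·194000) = 0.106 mm
δ = Σδ_i = 0.1372 mm.

0.137 mm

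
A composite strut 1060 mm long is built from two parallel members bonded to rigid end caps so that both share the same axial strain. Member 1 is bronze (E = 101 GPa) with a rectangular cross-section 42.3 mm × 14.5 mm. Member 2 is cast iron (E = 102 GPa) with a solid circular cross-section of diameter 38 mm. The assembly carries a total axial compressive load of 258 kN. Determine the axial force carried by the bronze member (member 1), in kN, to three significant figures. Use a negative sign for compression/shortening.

A_1 = 613.3 mm².
A_2 = 1134 mm².
Equal strain + equilibrium ⇒ each member carries load in proportion to AE: A₁E₁ = 61950000 N, A₂E₂ = 115700000 N, ΣAE = 177600000 N.
F₁ = P·A₁E₁/ΣAE = -258000·61950000/177600000 = -89980 N.

-90.0 kN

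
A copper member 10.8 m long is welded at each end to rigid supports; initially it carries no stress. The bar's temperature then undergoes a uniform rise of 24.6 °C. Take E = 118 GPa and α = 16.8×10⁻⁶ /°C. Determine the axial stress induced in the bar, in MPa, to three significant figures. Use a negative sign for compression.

Free thermal expansion αLΔT = 16.8e-6 · 10800 · 24.6 = 4.463 mm.
The walls impose strain ε = −(4.463)/10800 = -4.1328e-04; σ = Eε = 118000 · -4.1328e-04 = -48.77 MPa.

-48.8 MPa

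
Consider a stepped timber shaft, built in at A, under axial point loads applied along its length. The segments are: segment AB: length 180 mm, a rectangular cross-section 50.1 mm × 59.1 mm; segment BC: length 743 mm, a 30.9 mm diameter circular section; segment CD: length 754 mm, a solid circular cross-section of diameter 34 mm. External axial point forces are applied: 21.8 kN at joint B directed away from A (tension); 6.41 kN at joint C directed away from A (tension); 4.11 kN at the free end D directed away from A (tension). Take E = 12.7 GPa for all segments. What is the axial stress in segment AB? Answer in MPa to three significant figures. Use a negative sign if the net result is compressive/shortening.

10.9 MPa

Internal axial forces (sectioning from the free end, tension +): N_CD = 4.11 kN, N_BC = 10.52 kN, N_AB = 32.32 kN.
A_AB = 2961 mm².
σ_AB = N_AB/A_AB = 32320/2961 = 10.92 MPa.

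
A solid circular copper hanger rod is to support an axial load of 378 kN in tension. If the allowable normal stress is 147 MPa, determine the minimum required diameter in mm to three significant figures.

Required area A ≥ P/σ_allow = 378000/147 = 2571 mm².
For a solid circular section, d ≥ √(4A/π) = 57.22 mm.

57.2 mm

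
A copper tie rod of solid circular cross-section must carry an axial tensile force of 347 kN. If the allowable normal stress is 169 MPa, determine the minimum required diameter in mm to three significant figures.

51.1 mm

Required area A ≥ P/σ_allow = 347000/169 = 2053 mm².
For a solid circular section, d ≥ √(4A/π) = 51.13 mm.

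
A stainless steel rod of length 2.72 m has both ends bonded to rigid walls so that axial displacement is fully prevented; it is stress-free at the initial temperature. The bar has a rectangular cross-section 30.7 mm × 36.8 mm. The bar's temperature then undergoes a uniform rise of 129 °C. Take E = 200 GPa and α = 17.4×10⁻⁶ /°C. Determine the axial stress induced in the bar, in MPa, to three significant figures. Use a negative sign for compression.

Free thermal expansion αLΔT = 17.4e-6 · 2720 · 129 = 6.105 mm.
The walls impose strain ε = −(6.105)/2720 = -2.2446e-03; σ = Eε = 200000 · -2.2446e-03 = -448.9 MPa.

-449 MPa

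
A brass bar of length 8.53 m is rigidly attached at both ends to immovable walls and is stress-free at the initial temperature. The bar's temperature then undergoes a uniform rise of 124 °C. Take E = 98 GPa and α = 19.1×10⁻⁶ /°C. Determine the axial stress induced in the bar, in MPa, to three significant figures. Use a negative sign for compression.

-232 MPa

Free thermal expansion αLΔT = 19.1e-6 · 8530 · 124 = 20.2 mm.
The walls impose strain ε = −(20.2)/8530 = -2.3684e-03; σ = Eε = 98000 · -2.3684e-03 = -232.1 MPa.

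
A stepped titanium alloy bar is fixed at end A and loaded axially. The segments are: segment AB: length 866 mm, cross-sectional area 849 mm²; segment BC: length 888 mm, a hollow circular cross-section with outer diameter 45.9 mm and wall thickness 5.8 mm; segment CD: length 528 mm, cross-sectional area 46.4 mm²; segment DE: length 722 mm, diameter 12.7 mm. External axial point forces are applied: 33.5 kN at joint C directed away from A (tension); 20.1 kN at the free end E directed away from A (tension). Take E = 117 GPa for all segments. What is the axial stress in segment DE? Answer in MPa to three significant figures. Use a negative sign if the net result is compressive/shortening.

159 MPa

Internal axial forces (sectioning from the free end, tension +): N_DE = 20.1 kN, N_CD = 20.1 kN, N_BC = 53.6 kN, N_AB = 53.6 kN.
A_DE = 126.7 mm².
σ_DE = N_DE/A_DE = 20100/126.7 = 158.7 MPa.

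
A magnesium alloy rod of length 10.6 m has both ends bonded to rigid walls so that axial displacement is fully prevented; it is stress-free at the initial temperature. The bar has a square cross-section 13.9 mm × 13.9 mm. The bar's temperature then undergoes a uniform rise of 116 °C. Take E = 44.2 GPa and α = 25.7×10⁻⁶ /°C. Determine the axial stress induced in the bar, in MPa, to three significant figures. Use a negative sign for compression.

-132 MPa

Free thermal expansion αLΔT = 25.7e-6 · 10600 · 116 = 31.6 mm.
The walls impose strain ε = −(31.6)/10600 = -2.9812e-03; σ = Eε = 44200 · -2.9812e-03 = -131.8 MPa.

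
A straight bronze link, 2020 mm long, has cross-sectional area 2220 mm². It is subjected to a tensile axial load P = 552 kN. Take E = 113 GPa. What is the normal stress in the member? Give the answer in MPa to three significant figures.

σ = N/A = 552000/2220 = 248.6 MPa.

249 MPa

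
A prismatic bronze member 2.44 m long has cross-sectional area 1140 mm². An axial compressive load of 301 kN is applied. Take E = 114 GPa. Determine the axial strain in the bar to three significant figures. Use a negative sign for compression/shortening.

σ = N/A = -264 MPa; ε = σ/E = -264/114000 = -2.316e-03.

-0.00232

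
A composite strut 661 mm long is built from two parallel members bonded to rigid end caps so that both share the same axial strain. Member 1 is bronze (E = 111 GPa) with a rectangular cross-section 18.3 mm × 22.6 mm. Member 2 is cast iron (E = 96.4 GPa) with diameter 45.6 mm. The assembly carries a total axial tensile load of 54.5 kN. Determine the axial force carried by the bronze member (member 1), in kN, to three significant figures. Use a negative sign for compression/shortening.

12.3 kN

A_1 = 413.6 mm².
A_2 = 1633 mm².
Equal strain + equilibrium ⇒ each member carries load in proportion to AE: A₁E₁ = 45910000 N, A₂E₂ = 157400000 N, ΣAE = 203300000 N.
F₁ = P·A₁E₁/ΣAE = 54500·45910000/203300000 = 12300 N.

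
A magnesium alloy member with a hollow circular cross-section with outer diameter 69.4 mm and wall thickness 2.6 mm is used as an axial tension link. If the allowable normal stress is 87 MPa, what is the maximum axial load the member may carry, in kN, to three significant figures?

A = 545.6 mm².
P_max = σ_allow · A = 87 · 545.6 = 47470 N = 47.47 kN.

47.5 kN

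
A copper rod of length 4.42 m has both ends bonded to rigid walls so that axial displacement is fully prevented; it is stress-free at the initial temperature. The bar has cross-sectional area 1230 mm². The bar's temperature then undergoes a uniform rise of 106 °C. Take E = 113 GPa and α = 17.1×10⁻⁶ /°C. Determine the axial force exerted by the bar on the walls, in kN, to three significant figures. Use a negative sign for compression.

Free thermal expansion αLΔT = 17.1e-6 · 4420 · 106 = 8.012 mm.
The walls impose strain ε = −(8.012)/4420 = -1.8126e-03; σ = Eε = 113000 · -1.8126e-03 = -204.8 MPa.
Wall reaction R = σ·A = -204.8·1230 = -251900 N = -251.9 kN.

-252 kN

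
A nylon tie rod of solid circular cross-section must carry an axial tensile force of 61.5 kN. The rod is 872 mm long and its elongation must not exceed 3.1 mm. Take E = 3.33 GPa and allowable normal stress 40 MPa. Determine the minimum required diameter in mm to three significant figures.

Required area A ≥ P/σ_allow = 61500/40 = 1538 mm².
For a solid circular section, d ≥ √(4A/π) = 44.24 mm.
Elongation limit: A ≥ PL/(Eδ_allow) = 61500·872/(3330·3.1) = 5195 mm² ⇒ d ≥ 81.33 mm.
The elongation limit governs.

81.3 mm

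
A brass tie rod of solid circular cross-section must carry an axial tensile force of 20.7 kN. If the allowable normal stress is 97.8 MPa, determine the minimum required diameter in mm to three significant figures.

Required area A ≥ P/σ_allow = 20700/97.8 = 211.7 mm².
For a solid circular section, d ≥ √(4A/π) = 16.42 mm.

16.4 mm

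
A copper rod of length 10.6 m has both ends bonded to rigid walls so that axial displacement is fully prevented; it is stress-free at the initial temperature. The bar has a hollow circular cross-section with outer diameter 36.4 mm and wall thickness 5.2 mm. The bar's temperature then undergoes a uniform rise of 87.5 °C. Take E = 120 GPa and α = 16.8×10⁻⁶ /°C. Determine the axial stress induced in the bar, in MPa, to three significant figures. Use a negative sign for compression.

Free thermal expansion αLΔT = 16.8e-6 · 10600 · 87.5 = 15.58 mm.
The walls impose strain ε = −(15.58)/10600 = -1.4700e-03; σ = Eε = 120000 · -1.4700e-03 = -176.4 MPa.

-176 MPa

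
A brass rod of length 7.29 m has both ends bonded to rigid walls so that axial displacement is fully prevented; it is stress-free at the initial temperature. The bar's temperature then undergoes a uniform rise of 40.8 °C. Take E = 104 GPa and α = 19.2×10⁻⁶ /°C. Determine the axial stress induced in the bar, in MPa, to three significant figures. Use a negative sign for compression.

-81.5 MPa

Free thermal expansion αLΔT = 19.2e-6 · 7290 · 40.8 = 5.711 mm.
The walls impose strain ε = −(5.711)/7290 = -7.8336e-04; σ = Eε = 104000 · -7.8336e-04 = -81.47 MPa.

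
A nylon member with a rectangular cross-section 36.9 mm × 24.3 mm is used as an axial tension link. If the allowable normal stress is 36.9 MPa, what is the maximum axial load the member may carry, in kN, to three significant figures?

A = 896.7 mm².
P_max = σ_allow · A = 36.9 · 896.7 = 33090 N = 33.09 kN.

33.1 kN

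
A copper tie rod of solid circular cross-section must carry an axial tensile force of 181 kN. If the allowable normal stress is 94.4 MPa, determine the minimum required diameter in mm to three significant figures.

Required area A ≥ P/σ_allow = 181000/94.4 = 1917 mm².
For a solid circular section, d ≥ √(4A/π) = 49.41 mm.

49.4 mm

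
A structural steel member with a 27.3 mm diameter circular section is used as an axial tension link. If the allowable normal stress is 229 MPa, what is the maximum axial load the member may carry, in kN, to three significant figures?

134 kN

A = 585.3 mm².
P_max = σ_allow · A = 229 · 585.3 = 134000 N = 134 kN.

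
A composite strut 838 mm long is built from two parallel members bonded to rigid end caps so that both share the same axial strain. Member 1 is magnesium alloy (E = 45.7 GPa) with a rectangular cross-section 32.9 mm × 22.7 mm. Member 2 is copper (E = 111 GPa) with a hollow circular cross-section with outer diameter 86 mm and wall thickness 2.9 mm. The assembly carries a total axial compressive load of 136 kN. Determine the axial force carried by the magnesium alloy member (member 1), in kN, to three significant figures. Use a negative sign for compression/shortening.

-39.3 kN

A_1 = 746.8 mm².
A_2 = 757.1 mm².
Equal strain + equilibrium ⇒ each member carries load in proportion to AE: A₁E₁ = 34130000 N, A₂E₂ = 84040000 N, ΣAE = 118200000 N.
F₁ = P·A₁E₁/ΣAE = -136000·34130000/118200000 = -39280 N.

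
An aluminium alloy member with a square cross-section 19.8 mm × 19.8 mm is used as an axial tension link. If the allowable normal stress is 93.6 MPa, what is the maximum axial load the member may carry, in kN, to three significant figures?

36.7 kN

A = 392 mm².
P_max = σ_allow · A = 93.6 · 392 = 36690 N = 36.69 kN.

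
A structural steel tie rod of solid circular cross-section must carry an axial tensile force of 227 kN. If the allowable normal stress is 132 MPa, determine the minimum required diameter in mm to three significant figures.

Required area A ≥ P/σ_allow = 227000/132 = 1720 mm².
For a solid circular section, d ≥ √(4A/π) = 46.79 mm.

46.8 mm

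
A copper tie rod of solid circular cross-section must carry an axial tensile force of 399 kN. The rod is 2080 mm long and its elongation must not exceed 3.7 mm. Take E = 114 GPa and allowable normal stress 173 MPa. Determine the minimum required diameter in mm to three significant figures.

54.2 mm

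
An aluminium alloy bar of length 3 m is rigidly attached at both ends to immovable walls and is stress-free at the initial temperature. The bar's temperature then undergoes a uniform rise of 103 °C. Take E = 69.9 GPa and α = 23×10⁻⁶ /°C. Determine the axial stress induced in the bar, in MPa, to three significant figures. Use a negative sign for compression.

Free thermal expansion αLΔT = 23e-6 · 3000 · 103 = 7.107 mm.
The walls impose strain ε = −(7.107)/3000 = -2.3690e-03; σ = Eε = 69900 · -2.3690e-03 = -165.6 MPa.

-166 MPa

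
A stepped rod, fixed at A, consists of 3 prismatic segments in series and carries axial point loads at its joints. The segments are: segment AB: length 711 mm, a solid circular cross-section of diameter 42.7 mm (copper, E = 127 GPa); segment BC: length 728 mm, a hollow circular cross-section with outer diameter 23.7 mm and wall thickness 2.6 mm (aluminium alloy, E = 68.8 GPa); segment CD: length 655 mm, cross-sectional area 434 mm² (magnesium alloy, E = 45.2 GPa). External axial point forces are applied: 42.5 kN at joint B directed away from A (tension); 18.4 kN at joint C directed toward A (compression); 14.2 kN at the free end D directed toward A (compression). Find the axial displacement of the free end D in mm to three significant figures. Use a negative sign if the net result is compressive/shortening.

Internal axial forces (sectioning from the free end, tension +): N_CD = -14.2 kN, N_BC = -32.6 kN, N_AB = 9.9 kN.
A_AB = 1432 mm².
A_BC = 172.3 mm².
δ_AB = 9900·711/(1432·127000) = 0.0387 mm
δ_BC = -32600·728/(172.3·68800) = -2.001 mm
δ_CD = -14200·655/(434·45200) = -0.4741 mm
δ = Σδ_i = -2.437 mm.

-2.44 mm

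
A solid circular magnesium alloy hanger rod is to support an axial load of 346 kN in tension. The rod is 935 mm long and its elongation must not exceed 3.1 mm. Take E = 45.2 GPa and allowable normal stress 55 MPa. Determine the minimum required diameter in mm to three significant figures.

Required area A ≥ P/σ_allow = 346000/55 = 6291 mm².
For a solid circular section, d ≥ √(4A/π) = 89.5 mm.
Elongation limit: A ≥ PL/(Eδ_allow) = 346000·935/(45200·3.1) = 2309 mm² ⇒ d ≥ 54.22 mm.
The stress limit governs.

89.5 mm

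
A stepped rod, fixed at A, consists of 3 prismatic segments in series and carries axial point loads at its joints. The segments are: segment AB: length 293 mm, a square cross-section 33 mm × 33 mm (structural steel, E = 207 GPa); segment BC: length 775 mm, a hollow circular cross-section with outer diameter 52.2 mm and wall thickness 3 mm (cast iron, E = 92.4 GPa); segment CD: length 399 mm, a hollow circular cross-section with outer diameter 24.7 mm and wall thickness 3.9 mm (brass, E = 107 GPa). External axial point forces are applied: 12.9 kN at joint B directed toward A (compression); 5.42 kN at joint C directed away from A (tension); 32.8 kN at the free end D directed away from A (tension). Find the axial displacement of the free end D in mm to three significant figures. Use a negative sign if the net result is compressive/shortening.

1.20 mm

Internal axial forces (sectioning from the free end, tension +): N_CD = 32.8 kN, N_BC = 38.22 kN, N_AB = 25.32 kN.
A_AB = 1089 mm².
A_BC = 463.7 mm².
A_CD = 254.8 mm².
δ_AB = 25320·293/(1089·207000) = 0.03291 mm
δ_BC = 38220·775/(463.7·92400) = 0.6913 mm
δ_CD = 32800·399/(254.8·107000) = 0.4799 mm
δ = Σδ_i = 1.204 mm.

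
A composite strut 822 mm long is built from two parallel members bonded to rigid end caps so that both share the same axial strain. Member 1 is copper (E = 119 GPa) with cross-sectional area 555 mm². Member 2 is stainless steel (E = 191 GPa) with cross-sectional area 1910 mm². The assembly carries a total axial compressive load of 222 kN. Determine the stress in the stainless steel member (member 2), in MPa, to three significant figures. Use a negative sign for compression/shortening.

-98.4 MPa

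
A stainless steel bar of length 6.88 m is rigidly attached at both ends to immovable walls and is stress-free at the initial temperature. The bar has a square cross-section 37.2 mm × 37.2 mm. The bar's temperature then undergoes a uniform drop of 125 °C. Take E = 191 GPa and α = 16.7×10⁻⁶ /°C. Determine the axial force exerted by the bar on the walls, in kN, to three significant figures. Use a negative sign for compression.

552 kN

Free thermal expansion αLΔT = 16.7e-6 · 6880 · -125 = -14.36 mm.
The walls impose strain ε = −(-14.36)/6880 = 2.0875e-03; σ = Eε = 191000 · 2.0875e-03 = 398.7 MPa.
Wall reaction R = σ·A = 398.7·1384 = 551800 N = 551.8 kN.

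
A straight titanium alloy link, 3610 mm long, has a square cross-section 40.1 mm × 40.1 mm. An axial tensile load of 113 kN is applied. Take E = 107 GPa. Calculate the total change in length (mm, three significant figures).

A = 1608 mm².
δ_mech = NL/(AE) = 113000·3610/(1608·107000) = 2.371 mm.

2.37 mm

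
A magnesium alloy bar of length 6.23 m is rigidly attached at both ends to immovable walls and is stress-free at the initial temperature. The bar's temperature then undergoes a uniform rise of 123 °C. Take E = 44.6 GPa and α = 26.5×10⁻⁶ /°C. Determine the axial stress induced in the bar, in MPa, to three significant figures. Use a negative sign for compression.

-145 MPa

Free thermal expansion αLΔT = 26.5e-6 · 6230 · 123 = 20.31 mm.
The walls impose strain ε = −(20.31)/6230 = -3.2595e-03; σ = Eε = 44600 · -3.2595e-03 = -145.4 MPa.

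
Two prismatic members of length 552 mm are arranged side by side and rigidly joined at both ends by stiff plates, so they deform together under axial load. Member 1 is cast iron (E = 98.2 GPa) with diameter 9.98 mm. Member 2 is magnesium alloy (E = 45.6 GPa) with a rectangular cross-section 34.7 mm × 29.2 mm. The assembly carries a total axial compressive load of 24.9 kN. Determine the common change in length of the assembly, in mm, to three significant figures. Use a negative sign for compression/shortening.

A_1 = 78.23 mm².
A_2 = 1013 mm².
Equal strain + equilibrium ⇒ each member carries load in proportion to AE: A₁E₁ = 7682000 N, A₂E₂ = 46200000 N, ΣAE = 53890000 N.
δ = PL/ΣAE = -24900·552/53890000 = -0.2551 mm.

-0.255 mm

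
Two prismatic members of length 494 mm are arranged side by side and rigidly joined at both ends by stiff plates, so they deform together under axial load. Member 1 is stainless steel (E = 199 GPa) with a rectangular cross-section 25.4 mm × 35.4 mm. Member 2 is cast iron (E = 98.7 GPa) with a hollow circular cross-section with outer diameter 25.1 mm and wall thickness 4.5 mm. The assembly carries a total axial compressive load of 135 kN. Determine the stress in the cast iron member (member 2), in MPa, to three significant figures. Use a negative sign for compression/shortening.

-64.2 MPa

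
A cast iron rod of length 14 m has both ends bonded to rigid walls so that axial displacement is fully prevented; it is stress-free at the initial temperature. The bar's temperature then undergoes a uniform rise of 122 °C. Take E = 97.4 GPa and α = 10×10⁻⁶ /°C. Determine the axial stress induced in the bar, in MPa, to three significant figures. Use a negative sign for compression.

Free thermal expansion αLΔT = 10e-6 · 14000 · 122 = 17.08 mm.
The walls impose strain ε = −(17.08)/14000 = -1.2200e-03; σ = Eε = 97400 · -1.2200e-03 = -118.8 MPa.

-119 MPa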